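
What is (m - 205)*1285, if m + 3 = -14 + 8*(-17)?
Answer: -460030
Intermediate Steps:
m = -153 (m = -3 + (-14 + 8*(-17)) = -3 + (-14 - 136) = -3 - 150 = -153)
(m - 205)*1285 = (-153 - 205)*1285 = -358*1285 = -460030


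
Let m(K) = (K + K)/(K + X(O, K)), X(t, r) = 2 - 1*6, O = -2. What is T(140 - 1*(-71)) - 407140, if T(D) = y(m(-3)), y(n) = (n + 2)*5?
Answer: -2849880/7 ≈ -4.0713e+5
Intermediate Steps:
X(t, r) = -4 (X(t, r) = 2 - 6 = -4)
m(K) = 2*K/(-4 + K) (m(K) = (K + K)/(K - 4) = (2*K)/(-4 + K) = 2*K/(-4 + K))
y(n) = 10 + 5*n (y(n) = (2 + n)*5 = 10 + 5*n)
T(D) = 100/7 (T(D) = 10 + 5*(2*(-3)/(-4 - 3)) = 10 + 5*(2*(-3)/(-7)) = 10 + 5*(2*(-3)*(-1/7)) = 10 + 5*(6/7) = 10 + 30/7 = 100/7)
T(140 - 1*(-71)) - 407140 = 100/7 - 407140 = -2849880/7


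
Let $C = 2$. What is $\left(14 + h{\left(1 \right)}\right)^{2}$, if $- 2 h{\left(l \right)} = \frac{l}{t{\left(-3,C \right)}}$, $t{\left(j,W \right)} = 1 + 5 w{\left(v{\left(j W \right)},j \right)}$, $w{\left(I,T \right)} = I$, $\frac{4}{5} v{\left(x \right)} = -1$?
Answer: $\frac{87616}{441} \approx 198.68$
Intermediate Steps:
$v{\left(x \right)} = - \frac{5}{4}$ ($v{\left(x \right)} = \frac{5}{4} \left(-1\right) = - \frac{5}{4}$)
$t{\left(j,W \right)} = - \frac{21}{4}$ ($t{\left(j,W \right)} = 1 + 5 \left(- \frac{5}{4}\right) = 1 - \frac{25}{4} = - \frac{21}{4}$)
$h{\left(l \right)} = \frac{2 l}{21}$ ($h{\left(l \right)} = - \frac{l \frac{1}{- \frac{21}{4}}}{2} = - \frac{l \left(- \frac{4}{21}\right)}{2} = - \frac{\left(- \frac{4}{21}\right) l}{2} = \frac{2 l}{21}$)
$\left(14 + h{\left(1 \right)}\right)^{2} = \left(14 + \frac{2}{21} \cdot 1\right)^{2} = \left(14 + \frac{2}{21}\right)^{2} = \left(\frac{296}{21}\right)^{2} = \frac{87616}{441}$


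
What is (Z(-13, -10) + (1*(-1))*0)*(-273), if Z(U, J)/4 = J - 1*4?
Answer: 15288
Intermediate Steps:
Z(U, J) = -16 + 4*J (Z(U, J) = 4*(J - 1*4) = 4*(J - 4) = 4*(-4 + J) = -16 + 4*J)
(Z(-13, -10) + (1*(-1))*0)*(-273) = ((-16 + 4*(-10)) + (1*(-1))*0)*(-273) = ((-16 - 40) - 1*0)*(-273) = (-56 + 0)*(-273) = -56*(-273) = 15288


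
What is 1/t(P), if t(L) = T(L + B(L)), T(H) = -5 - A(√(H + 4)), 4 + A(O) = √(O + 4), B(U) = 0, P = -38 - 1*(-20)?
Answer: -1/(1 + √(4 + I*√14)) ≈ -0.29331 + 0.07935*I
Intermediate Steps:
P = -18 (P = -38 + 20 = -18)
A(O) = -4 + √(4 + O) (A(O) = -4 + √(O + 4) = -4 + √(4 + O))
T(H) = -1 - √(4 + √(4 + H)) (T(H) = -5 - (-4 + √(4 + √(H + 4))) = -5 - (-4 + √(4 + √(4 + H))) = -5 + (4 - √(4 + √(4 + H))) = -1 - √(4 + √(4 + H)))
t(L) = -1 - √(4 + √(4 + L)) (t(L) = -1 - √(4 + √(4 + (L + 0))) = -1 - √(4 + √(4 + L)))
1/t(P) = 1/(-1 - √(4 + √(4 - 18))) = 1/(-1 - √(4 + √(-14))) = 1/(-1 - √(4 + I*√14))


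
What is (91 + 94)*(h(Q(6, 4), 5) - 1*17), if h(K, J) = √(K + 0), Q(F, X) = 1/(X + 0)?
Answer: -6105/2 ≈ -3052.5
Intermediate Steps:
Q(F, X) = 1/X
h(K, J) = √K
(91 + 94)*(h(Q(6, 4), 5) - 1*17) = (91 + 94)*(√(1/4) - 1*17) = 185*(√(¼) - 17) = 185*(½ - 17) = 185*(-33/2) = -6105/2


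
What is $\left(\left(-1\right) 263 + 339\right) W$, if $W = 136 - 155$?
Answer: $-1444$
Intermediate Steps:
$W = -19$ ($W = 136 - 155 = -19$)
$\left(\left(-1\right) 263 + 339\right) W = \left(\left(-1\right) 263 + 339\right) \left(-19\right) = \left(-263 + 339\right) \left(-19\right) = 76 \left(-19\right) = -1444$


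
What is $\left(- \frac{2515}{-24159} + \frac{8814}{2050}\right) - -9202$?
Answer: $\frac{227977942538}{24762975} \approx 9206.4$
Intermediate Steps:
$\left(- \frac{2515}{-24159} + \frac{8814}{2050}\right) - -9202 = \left(\left(-2515\right) \left(- \frac{1}{24159}\right) + 8814 \cdot \frac{1}{2050}\right) + 9202 = \left(\frac{2515}{24159} + \frac{4407}{1025}\right) + 9202 = \frac{109046588}{24762975} + 9202 = \frac{227977942538}{24762975}$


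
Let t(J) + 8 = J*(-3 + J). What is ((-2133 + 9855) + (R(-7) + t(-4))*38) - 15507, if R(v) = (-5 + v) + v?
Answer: -7747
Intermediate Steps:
t(J) = -8 + J*(-3 + J)
R(v) = -5 + 2*v
((-2133 + 9855) + (R(-7) + t(-4))*38) - 15507 = ((-2133 + 9855) + ((-5 + 2*(-7)) + (-8 + (-4)**2 - 3*(-4)))*38) - 15507 = (7722 + ((-5 - 14) + (-8 + 16 + 12))*38) - 15507 = (7722 + (-19 + 20)*38) - 15507 = (7722 + 1*38) - 15507 = (7722 + 38) - 15507 = 7760 - 15507 = -7747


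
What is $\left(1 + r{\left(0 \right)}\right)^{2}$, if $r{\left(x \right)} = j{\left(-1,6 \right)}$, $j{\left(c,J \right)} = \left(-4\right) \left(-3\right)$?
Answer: $169$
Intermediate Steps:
$j{\left(c,J \right)} = 12$
$r{\left(x \right)} = 12$
$\left(1 + r{\left(0 \right)}\right)^{2} = \left(1 + 12\right)^{2} = 13^{2} = 169$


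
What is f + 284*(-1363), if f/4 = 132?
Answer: -386564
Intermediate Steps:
f = 528 (f = 4*132 = 528)
f + 284*(-1363) = 528 + 284*(-1363) = 528 - 387092 = -386564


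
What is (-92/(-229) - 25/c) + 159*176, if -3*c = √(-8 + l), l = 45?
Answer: 6408428/229 + 75*√37/37 ≈ 27997.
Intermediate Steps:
c = -√37/3 (c = -√(-8 + 45)/3 = -√37/3 ≈ -2.0276)
(-92/(-229) - 25/c) + 159*176 = (-92/(-229) - 25*(-3*√37/37)) + 159*176 = (-92*(-1/229) - (-75)*√37/37) + 27984 = (92/229 + 75*√37/37) + 27984 = 6408428/229 + 75*√37/37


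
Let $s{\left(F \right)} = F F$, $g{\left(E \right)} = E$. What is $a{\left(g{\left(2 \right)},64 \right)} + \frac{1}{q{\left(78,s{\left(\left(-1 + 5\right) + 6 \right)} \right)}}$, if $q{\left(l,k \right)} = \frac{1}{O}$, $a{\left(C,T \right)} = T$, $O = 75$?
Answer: $139$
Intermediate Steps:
$s{\left(F \right)} = F^{2}$
$q{\left(l,k \right)} = \frac{1}{75}$
$a{\left(g{\left(2 \right)},64 \right)} + \frac{1}{q{\left(78,s{\left(\left(-1 + 5\right) + 6 \right)} \right)}} = 64 + \frac{1}{\frac{1}{75}} = 64 + 75 = 139$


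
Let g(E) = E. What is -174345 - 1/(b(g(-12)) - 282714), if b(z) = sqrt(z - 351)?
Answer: -4644969585836047/26642402053 + 11*I*sqrt(3)/79927206159 ≈ -1.7435e+5 + 2.3837e-10*I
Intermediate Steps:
b(z) = sqrt(-351 + z)
-174345 - 1/(b(g(-12)) - 282714) = -174345 - 1/(sqrt(-351 - 12) - 282714) = -174345 - 1/(sqrt(-363) - 282714) = -174345 - 1/(11*I*sqrt(3) - 282714) = -174345 - 1/(-282714 + 11*I*sqrt(3))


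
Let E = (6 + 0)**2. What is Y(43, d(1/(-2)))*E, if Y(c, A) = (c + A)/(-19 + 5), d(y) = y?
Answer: -765/7 ≈ -109.29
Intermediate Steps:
Y(c, A) = -A/14 - c/14 (Y(c, A) = (A + c)/(-14) = (A + c)*(-1/14) = -A/14 - c/14)
E = 36 (E = 6**2 = 36)
Y(43, d(1/(-2)))*E = (-1/14/(-2) - 1/14*43)*36 = (-1/14*(-1/2) - 43/14)*36 = (1/28 - 43/14)*36 = -85/28*36 = -765/7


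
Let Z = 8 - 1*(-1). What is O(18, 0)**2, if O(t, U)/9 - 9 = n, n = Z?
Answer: 26244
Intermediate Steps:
Z = 9 (Z = 8 + 1 = 9)
n = 9
O(t, U) = 162 (O(t, U) = 81 + 9*9 = 81 + 81 = 162)
O(18, 0)**2 = 162**2 = 26244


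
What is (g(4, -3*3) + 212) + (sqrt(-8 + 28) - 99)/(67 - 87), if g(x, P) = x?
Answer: 4419/20 - sqrt(5)/10 ≈ 220.73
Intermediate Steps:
(g(4, -3*3) + 212) + (sqrt(-8 + 28) - 99)/(67 - 87) = (4 + 212) + (sqrt(-8 + 28) - 99)/(67 - 87) = 216 + (sqrt(20) - 99)/(-20) = 216 + (2*sqrt(5) - 99)*(-1/20) = 216 + (-99 + 2*sqrt(5))*(-1/20) = 216 + (99/20 - sqrt(5)/10) = 4419/20 - sqrt(5)/10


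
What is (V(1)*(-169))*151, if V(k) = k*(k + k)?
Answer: -51038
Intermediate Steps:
V(k) = 2*k**2 (V(k) = k*(2*k) = 2*k**2)
(V(1)*(-169))*151 = ((2*1**2)*(-169))*151 = ((2*1)*(-169))*151 = (2*(-169))*151 = -338*151 = -51038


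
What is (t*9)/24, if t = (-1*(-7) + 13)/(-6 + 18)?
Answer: 5/8 ≈ 0.62500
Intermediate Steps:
t = 5/3 (t = (7 + 13)/12 = 20*(1/12) = 5/3 ≈ 1.6667)
(t*9)/24 = ((5/3)*9)/24 = 15*(1/24) = 5/8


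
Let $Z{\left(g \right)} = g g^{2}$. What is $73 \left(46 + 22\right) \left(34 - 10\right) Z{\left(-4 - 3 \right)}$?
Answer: $-40863648$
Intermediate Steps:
$Z{\left(g \right)} = g^{3}$
$73 \left(46 + 22\right) \left(34 - 10\right) Z{\left(-4 - 3 \right)} = 73 \left(46 + 22\right) \left(34 - 10\right) \left(-4 - 3\right)^{3} = 73 \cdot 68 \cdot 24 \left(-7\right)^{3} = 73 \cdot 1632 \left(-343\right) = 119136 \left(-343\right) = -40863648$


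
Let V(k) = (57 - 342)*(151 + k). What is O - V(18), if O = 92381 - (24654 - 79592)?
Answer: 195484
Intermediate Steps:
V(k) = -43035 - 285*k (V(k) = -285*(151 + k) = -43035 - 285*k)
O = 147319 (O = 92381 - 1*(-54938) = 92381 + 54938 = 147319)
O - V(18) = 147319 - (-43035 - 285*18) = 147319 - (-43035 - 5130) = 147319 - 1*(-48165) = 147319 + 48165 = 195484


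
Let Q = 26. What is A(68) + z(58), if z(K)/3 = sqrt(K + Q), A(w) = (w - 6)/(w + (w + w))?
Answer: 31/102 + 6*sqrt(21) ≈ 27.799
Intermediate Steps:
A(w) = (-6 + w)/(3*w) (A(w) = (-6 + w)/(w + 2*w) = (-6 + w)/((3*w)) = (-6 + w)*(1/(3*w)) = (-6 + w)/(3*w))
z(K) = 3*sqrt(26 + K) (z(K) = 3*sqrt(K + 26) = 3*sqrt(26 + K))
A(68) + z(58) = (1/3)*(-6 + 68)/68 + 3*sqrt(26 + 58) = (1/3)*(1/68)*62 + 3*sqrt(84) = 31/102 + 3*(2*sqrt(21)) = 31/102 + 6*sqrt(21)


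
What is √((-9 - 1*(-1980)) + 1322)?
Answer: √3293 ≈ 57.385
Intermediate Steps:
√((-9 - 1*(-1980)) + 1322) = √((-9 + 1980) + 1322) = √(1971 + 1322) = √3293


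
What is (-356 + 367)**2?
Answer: 121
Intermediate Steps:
(-356 + 367)**2 = 11**2 = 121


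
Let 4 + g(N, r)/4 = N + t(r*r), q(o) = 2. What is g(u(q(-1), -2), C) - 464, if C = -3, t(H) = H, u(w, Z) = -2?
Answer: -452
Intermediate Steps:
g(N, r) = -16 + 4*N + 4*r² (g(N, r) = -16 + 4*(N + r*r) = -16 + 4*(N + r²) = -16 + (4*N + 4*r²) = -16 + 4*N + 4*r²)
g(u(q(-1), -2), C) - 464 = (-16 + 4*(-2) + 4*(-3)²) - 464 = (-16 - 8 + 4*9) - 464 = (-16 - 8 + 36) - 464 = 12 - 464 = -452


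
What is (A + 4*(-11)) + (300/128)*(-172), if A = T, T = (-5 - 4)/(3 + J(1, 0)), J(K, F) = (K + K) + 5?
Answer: -17921/40 ≈ -448.02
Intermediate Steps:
J(K, F) = 5 + 2*K (J(K, F) = 2*K + 5 = 5 + 2*K)
T = -9/10 (T = (-5 - 4)/(3 + (5 + 2*1)) = -9/(3 + (5 + 2)) = -9/(3 + 7) = -9/10 ≈ -0.90000)
A = -9/10 ≈ -0.90000
(A + 4*(-11)) + (300/128)*(-172) = (-9/10 + 4*(-11)) + (300/128)*(-172) = (-9/10 - 44) + (300*(1/128))*(-172) = -449/10 + (75/32)*(-172) = -449/10 - 3225/8 = -17921/40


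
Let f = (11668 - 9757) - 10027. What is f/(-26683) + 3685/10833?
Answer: 186247483/289056939 ≈ 0.64433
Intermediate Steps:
f = -8116 (f = 1911 - 10027 = -8116)
f/(-26683) + 3685/10833 = -8116/(-26683) + 3685/10833 = -8116*(-1/26683) + 3685*(1/10833) = 8116/26683 + 3685/10833 = 186247483/289056939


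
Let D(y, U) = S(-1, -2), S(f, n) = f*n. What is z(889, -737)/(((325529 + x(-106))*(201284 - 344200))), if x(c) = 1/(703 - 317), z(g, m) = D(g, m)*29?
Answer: -5597/4489498733155 ≈ -1.2467e-9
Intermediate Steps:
D(y, U) = 2 (D(y, U) = -1*(-2) = 2)
z(g, m) = 58 (z(g, m) = 2*29 = 58)
x(c) = 1/386
z(889, -737)/(((325529 + x(-106))*(201284 - 344200))) = 58/(((325529 + 1/386)*(201284 - 344200))) = 58/(((125654195/386)*(-142916))) = 58/(-8978997466310/193) = 58*(-193/8978997466310) = -5597/4489498733155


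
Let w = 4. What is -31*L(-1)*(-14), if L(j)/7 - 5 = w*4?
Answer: 63798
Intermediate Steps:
L(j) = 147 (L(j) = 35 + 7*(4*4) = 35 + 7*16 = 35 + 112 = 147)
-31*L(-1)*(-14) = -31*147*(-14) = -4557*(-14) = 63798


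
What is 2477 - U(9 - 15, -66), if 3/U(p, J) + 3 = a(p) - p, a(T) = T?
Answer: 2478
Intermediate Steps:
U(p, J) = -1 (U(p, J) = 3/(-3 + (p - p)) = 3/(-3 + 0) = 3/(-3) = 3*(-⅓) = -1)
2477 - U(9 - 15, -66) = 2477 - 1*(-1) = 2477 + 1 = 2478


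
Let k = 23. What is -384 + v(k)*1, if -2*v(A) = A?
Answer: -791/2 ≈ -395.50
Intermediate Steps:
v(A) = -A/2
-384 + v(k)*1 = -384 - ½*23*1 = -384 - 23/2*1 = -384 - 23/2 = -791/2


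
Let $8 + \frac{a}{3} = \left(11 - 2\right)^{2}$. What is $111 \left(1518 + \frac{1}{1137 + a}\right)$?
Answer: $\frac{76161133}{452} \approx 1.685 \cdot 10^{5}$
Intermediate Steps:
$a = 219$ ($a = -24 + 3 \left(11 - 2\right)^{2} = -24 + 3 \cdot 9^{2} = -24 + 3 \cdot 81 = -24 + 243 = 219$)
$111 \left(1518 + \frac{1}{1137 + a}\right) = 111 \left(1518 + \frac{1}{1137 + 219}\right) = 111 \left(1518 + \frac{1}{1356}\right) = 111 \cdot \frac{2058409}{1356} = \frac{76161133}{452}$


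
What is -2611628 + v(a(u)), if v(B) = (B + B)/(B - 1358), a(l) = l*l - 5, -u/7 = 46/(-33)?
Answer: -3605673880722/1380623 ≈ -2.6116e+6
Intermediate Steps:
u = 322/33 (u = -322/(-33) = -322*(-1)/33 = -7*(-46/33) = 322/33 ≈ 9.7576)
a(l) = -5 + l² (a(l) = l² - 5 = -5 + l²)
v(B) = 2*B/(-1358 + B) (v(B) = (2*B)/(-1358 + B) = 2*B/(-1358 + B))
-2611628 + v(a(u)) = -2611628 + 2*(-5 + (322/33)²)/(-1358 + (-5 + (322/33)²)) = -2611628 + 2*(-5 + 103684/1089)/(-1358 + (-5 + 103684/1089)) = -2611628 + 2*(98239/1089)/(-1358 + 98239/1089) = -2611628 + 2*(98239/1089)/(-1380623/1089) = -2611628 + 2*(98239/1089)*(-1089/1380623) = -2611628 - 196478/1380623 = -3605673880722/1380623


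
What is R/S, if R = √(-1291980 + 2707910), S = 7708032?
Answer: √1415930/7708032 ≈ 0.00015438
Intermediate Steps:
R = √1415930 ≈ 1189.9
R/S = √1415930/7708032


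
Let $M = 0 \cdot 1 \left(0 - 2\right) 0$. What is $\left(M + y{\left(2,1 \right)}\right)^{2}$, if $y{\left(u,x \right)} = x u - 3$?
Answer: $1$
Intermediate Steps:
$y{\left(u,x \right)} = -3 + u x$ ($y{\left(u,x \right)} = u x - 3 = -3 + u x$)
$M = 0$ ($M = 0 \left(\left(-2\right) 0\right) = 0 \cdot 0 = 0$)
$\left(M + y{\left(2,1 \right)}\right)^{2} = \left(0 + \left(-3 + 2 \cdot 1\right)\right)^{2} = \left(0 + \left(-3 + 2\right)\right)^{2} = \left(0 - 1\right)^{2} = \left(-1\right)^{2} = 1$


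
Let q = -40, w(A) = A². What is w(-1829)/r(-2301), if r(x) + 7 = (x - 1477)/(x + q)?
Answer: -7831209181/12609 ≈ -6.2108e+5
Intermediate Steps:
r(x) = -7 + (-1477 + x)/(-40 + x) (r(x) = -7 + (x - 1477)/(x - 40) = -7 + (-1477 + x)/(-40 + x))
w(-1829)/r(-2301) = (-1829)²/((3*(-399 - 2*(-2301))/(-40 - 2301))) = 3345241/((3*(-399 + 4602)/(-2341))) = 3345241/((3*(-1/2341)*4203)) = 3345241/(-12609/2341) = 3345241*(-2341/12609) = -7831209181/12609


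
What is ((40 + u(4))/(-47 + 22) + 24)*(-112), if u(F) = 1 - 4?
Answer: -63056/25 ≈ -2522.2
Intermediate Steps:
u(F) = -3
((40 + u(4))/(-47 + 22) + 24)*(-112) = ((40 - 3)/(-47 + 22) + 24)*(-112) = (37/(-25) + 24)*(-112) = (37*(-1/25) + 24)*(-112) = (-37/25 + 24)*(-112) = (563/25)*(-112) = -63056/25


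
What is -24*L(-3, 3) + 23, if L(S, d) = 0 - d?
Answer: 95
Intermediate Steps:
L(S, d) = -d
-24*L(-3, 3) + 23 = -(-24)*3 + 23 = -24*(-3) + 23 = 72 + 23 = 95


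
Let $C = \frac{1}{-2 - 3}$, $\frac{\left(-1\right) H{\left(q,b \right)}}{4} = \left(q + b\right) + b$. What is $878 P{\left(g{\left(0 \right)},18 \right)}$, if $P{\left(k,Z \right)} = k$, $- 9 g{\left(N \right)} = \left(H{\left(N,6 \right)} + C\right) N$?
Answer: $0$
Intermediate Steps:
$H{\left(q,b \right)} = - 8 b - 4 q$ ($H{\left(q,b \right)} = - 4 \left(\left(q + b\right) + b\right) = - 4 \left(\left(b + q\right) + b\right) = - 4 \left(q + 2 b\right) = - 8 b - 4 q$)
$C = - \frac{1}{5}$ ($C = \frac{1}{-5} = - \frac{1}{5} \approx -0.2$)
$g{\left(N \right)} = - \frac{N \left(- \frac{241}{5} - 4 N\right)}{9}$ ($g{\left(N \right)} = - \frac{\left(\left(\left(-8\right) 6 - 4 N\right) - \frac{1}{5}\right) N}{9} = - \frac{\left(\left(-48 - 4 N\right) - \frac{1}{5}\right) N}{9} = - \frac{\left(- \frac{241}{5} - 4 N\right) N}{9} = - \frac{N \left(- \frac{241}{5} - 4 N\right)}{9}$)
$878 P{\left(g{\left(0 \right)},18 \right)} = 878 \cdot \frac{1}{45} \cdot 0 \left(241 + 20 \cdot 0\right) = 878 \cdot \frac{1}{45} \cdot 0 \left(241 + 0\right) = 878 \cdot \frac{1}{45} \cdot 0 \cdot 241 = 878 \cdot 0 = 0$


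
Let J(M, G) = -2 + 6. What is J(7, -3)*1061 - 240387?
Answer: -236143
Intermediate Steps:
J(M, G) = 4
J(7, -3)*1061 - 240387 = 4*1061 - 240387 = 4244 - 240387 = -236143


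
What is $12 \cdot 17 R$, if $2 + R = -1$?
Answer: $-612$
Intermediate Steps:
$R = -3$ ($R = -2 - 1 = -3$)
$12 \cdot 17 R = 12 \cdot 17 \left(-3\right) = 204 \left(-3\right) = -612$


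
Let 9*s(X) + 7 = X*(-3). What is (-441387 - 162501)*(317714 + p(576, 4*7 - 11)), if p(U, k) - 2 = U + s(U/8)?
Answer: -576593268880/3 ≈ -1.9220e+11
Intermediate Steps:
s(X) = -7/9 - X/3 (s(X) = -7/9 + (X*(-3))/9 = -7/9 + (-3*X)/9 = -7/9 - X/3)
p(U, k) = 11/9 + 23*U/24 (p(U, k) = 2 + (U + (-7/9 - U/(3*8))) = 2 + (U + (-7/9 - U/24)) = 2 + (-7/9 + 23*U/24) = 11/9 + 23*U/24)
(-441387 - 162501)*(317714 + p(576, 4*7 - 11)) = (-441387 - 162501)*(317714 + (11/9 + (23/24)*576)) = -603888*(317714 + (11/9 + 552)) = -603888*(317714 + 4979/9) = -603888*2864405/9 = -576593268880/3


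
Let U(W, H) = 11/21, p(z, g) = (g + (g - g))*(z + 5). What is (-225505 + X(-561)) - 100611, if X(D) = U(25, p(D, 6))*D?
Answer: -2284869/7 ≈ -3.2641e+5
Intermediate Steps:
p(z, g) = g*(5 + z) (p(z, g) = (g + 0)*(5 + z) = g*(5 + z))
U(W, H) = 11/21 (U(W, H) = 11*(1/21) = 11/21)
X(D) = 11*D/21
(-225505 + X(-561)) - 100611 = (-225505 + (11/21)*(-561)) - 100611 = (-225505 - 2057/7) - 100611 = -1580592/7 - 100611 = -2284869/7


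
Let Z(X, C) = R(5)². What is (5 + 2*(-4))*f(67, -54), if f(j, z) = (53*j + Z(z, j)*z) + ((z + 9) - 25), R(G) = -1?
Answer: -10281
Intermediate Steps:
Z(X, C) = 1 (Z(X, C) = (-1)² = 1)
f(j, z) = -16 + 2*z + 53*j (f(j, z) = (53*j + 1*z) + ((z + 9) - 25) = (53*j + z) + ((9 + z) - 25) = (z + 53*j) + (-16 + z) = -16 + 2*z + 53*j)
(5 + 2*(-4))*f(67, -54) = (5 + 2*(-4))*(-16 + 2*(-54) + 53*67) = (5 - 8)*(-16 - 108 + 3551) = -3*3427 = -10281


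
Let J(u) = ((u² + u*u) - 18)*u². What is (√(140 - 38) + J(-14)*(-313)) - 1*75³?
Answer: -23366027 + √102 ≈ -2.3366e+7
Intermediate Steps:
J(u) = u²*(-18 + 2*u²) (J(u) = ((u² + u²) - 18)*u² = (2*u² - 18)*u² = (-18 + 2*u²)*u² = u²*(-18 + 2*u²))
(√(140 - 38) + J(-14)*(-313)) - 1*75³ = (√(140 - 38) + (2*(-14)²*(-9 + (-14)²))*(-313)) - 1*75³ = (√102 + (2*196*(-9 + 196))*(-313)) - 1*421875 = (√102 + (2*196*187)*(-313)) - 421875 = (√102 + 73304*(-313)) - 421875 = (√102 - 22944152) - 421875 = (-22944152 + √102) - 421875 = -23366027 + √102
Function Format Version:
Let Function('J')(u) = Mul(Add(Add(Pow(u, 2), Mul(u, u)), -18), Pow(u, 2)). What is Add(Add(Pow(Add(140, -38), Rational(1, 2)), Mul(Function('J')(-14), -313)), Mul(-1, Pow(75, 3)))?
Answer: Add(-23366027, Pow(102, Rational(1, 2))) ≈ -2.3366e+7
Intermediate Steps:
Function('J')(u) = Mul(Pow(u, 2), Add(-18, Mul(2, Pow(u, 2)))) (Function('J')(u) = Mul(Add(Add(Pow(u, 2), Pow(u, 2)), -18), Pow(u, 2)) = Mul(Add(Mul(2, Pow(u, 2)), -18), Pow(u, 2)) = Mul(Add(-18, Mul(2, Pow(u, 2))), Pow(u, 2)) = Mul(Pow(u, 2), Add(-18, Mul(2, Pow(u, 2)))))
Add(Add(Pow(Add(140, -38), Rational(1, 2)), Mul(Function('J')(-14), -313)), Mul(-1, Pow(75, 3))) = Add(Add(Pow(Add(140, -38), Rational(1, 2)), Mul(Mul(2, Pow(-14, 2), Add(-9, Pow(-14, 2))), -313)), Mul(-1, Pow(75, 3))) = Add(Add(Pow(102, Rational(1, 2)), Mul(Mul(2, 196, Add(-9, 196)), -313)), Mul(-1, 421875)) = Add(Add(Pow(102, Rational(1, 2)), Mul(Mul(2, 196, 187), -313)), -421875) = Add(Add(Pow(102, Rational(1, 2)), Mul(73304, -313)), -421875) = Add(Add(Pow(102, Rational(1, 2)), -22944152), -421875) = Add(Add(-22944152, Pow(102, Rational(1, 2))), -421875) = Add(-23366027, Pow(102, Rational(1, 2)))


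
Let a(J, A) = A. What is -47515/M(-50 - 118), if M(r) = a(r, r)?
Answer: 47515/168 ≈ 282.83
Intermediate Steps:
M(r) = r
-47515/M(-50 - 118) = -47515/(-50 - 118) = -47515/(-168) = -47515*(-1/168) = 47515/168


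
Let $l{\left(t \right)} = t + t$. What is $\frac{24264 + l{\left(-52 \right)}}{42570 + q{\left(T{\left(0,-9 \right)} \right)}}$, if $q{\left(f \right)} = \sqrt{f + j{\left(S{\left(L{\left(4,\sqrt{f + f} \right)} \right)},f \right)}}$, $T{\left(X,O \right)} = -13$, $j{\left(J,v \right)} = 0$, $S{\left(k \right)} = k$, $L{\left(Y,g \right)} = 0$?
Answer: $\frac{1028491200}{1812204913} - \frac{24160 i \sqrt{13}}{1812204913} \approx 0.56754 - 4.8069 \cdot 10^{-5} i$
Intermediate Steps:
$l{\left(t \right)} = 2 t$
$q{\left(f \right)} = \sqrt{f}$ ($q{\left(f \right)} = \sqrt{f + 0} = \sqrt{f}$)
$\frac{24264 + l{\left(-52 \right)}}{42570 + q{\left(T{\left(0,-9 \right)} \right)}} = \frac{24264 + 2 \left(-52\right)}{42570 + \sqrt{-13}} = \frac{24264 - 104}{42570 + i \sqrt{13}} = \frac{24160}{42570 + i \sqrt{13}}$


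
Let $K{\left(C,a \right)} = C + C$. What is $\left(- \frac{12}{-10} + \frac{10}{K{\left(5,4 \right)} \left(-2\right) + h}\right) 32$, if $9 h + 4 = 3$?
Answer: $\frac{20352}{905} \approx 22.488$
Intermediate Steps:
$h = - \frac{1}{9}$ ($h = - \frac{4}{9} + \frac{1}{9} \cdot 3 = - \frac{4}{9} + \frac{1}{3} = - \frac{1}{9} \approx -0.11111$)
$K{\left(C,a \right)} = 2 C$
$\left(- \frac{12}{-10} + \frac{10}{K{\left(5,4 \right)} \left(-2\right) + h}\right) 32 = \left(- \frac{12}{-10} + \frac{10}{2 \cdot 5 \left(-2\right) - \frac{1}{9}}\right) 32 = \left(\left(-12\right) \left(- \frac{1}{10}\right) + \frac{10}{10 \left(-2\right) - \frac{1}{9}}\right) 32 = \left(\frac{6}{5} + \frac{10}{-20 - \frac{1}{9}}\right) 32 = \left(\frac{6}{5} + \frac{10}{- \frac{181}{9}}\right) 32 = \left(\frac{6}{5} + 10 \left(- \frac{9}{181}\right)\right) 32 = \left(\frac{6}{5} - \frac{90}{181}\right) 32 = \frac{636}{905} \cdot 32 = \frac{20352}{905}$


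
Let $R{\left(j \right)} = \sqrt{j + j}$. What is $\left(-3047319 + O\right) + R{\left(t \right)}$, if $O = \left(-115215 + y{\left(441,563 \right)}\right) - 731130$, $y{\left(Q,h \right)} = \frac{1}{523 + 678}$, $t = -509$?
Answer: $- \frac{4676290463}{1201} + i \sqrt{1018} \approx -3.8937 \cdot 10^{6} + 31.906 i$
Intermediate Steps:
$R{\left(j \right)} = \sqrt{2} \sqrt{j}$ ($R{\left(j \right)} = \sqrt{2 j} = \sqrt{2} \sqrt{j}$)
$y{\left(Q,h \right)} = \frac{1}{1201}$
$O = - \frac{1016460344}{1201}$ ($O = \left(-115215 + \frac{1}{1201}\right) - 731130 = - \frac{138373214}{1201} - 731130 = - \frac{1016460344}{1201} \approx -8.4635 \cdot 10^{5}$)
$\left(-3047319 + O\right) + R{\left(t \right)} = \left(-3047319 - \frac{1016460344}{1201}\right) + \sqrt{2} \sqrt{-509} = - \frac{4676290463}{1201} + \sqrt{2} i \sqrt{509} = - \frac{4676290463}{1201} + i \sqrt{1018}$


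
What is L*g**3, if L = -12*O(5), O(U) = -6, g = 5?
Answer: 9000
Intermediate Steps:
L = 72 (L = -12*(-6) = 72)
L*g**3 = 72*5**3 = 72*125 = 9000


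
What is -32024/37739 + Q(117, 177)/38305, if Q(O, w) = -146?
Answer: -1232189214/1445592395 ≈ -0.85238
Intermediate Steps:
-32024/37739 + Q(117, 177)/38305 = -32024/37739 - 146/38305 = -1232189214/1445592395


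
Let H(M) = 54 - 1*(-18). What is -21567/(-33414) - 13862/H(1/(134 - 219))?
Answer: -38469337/200484 ≈ -191.88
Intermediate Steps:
H(M) = 72 (H(M) = 54 + 18 = 72)
-21567/(-33414) - 13862/H(1/(134 - 219)) = -21567/(-33414) - 13862/72 = -21567*(-1/33414) - 13862*1/72 = 7189/11138 - 6931/36 = -38469337/200484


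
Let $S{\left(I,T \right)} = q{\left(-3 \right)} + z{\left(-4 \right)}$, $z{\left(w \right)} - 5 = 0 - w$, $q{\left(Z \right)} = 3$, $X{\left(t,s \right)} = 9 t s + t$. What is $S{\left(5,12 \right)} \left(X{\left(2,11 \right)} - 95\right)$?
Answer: $1260$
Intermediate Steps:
$X{\left(t,s \right)} = t + 9 s t$ ($X{\left(t,s \right)} = 9 s t + t = t + 9 s t$)
$z{\left(w \right)} = 5 - w$ ($z{\left(w \right)} = 5 + \left(0 - w\right) = 5 - w$)
$S{\left(I,T \right)} = 12$ ($S{\left(I,T \right)} = 3 + \left(5 - -4\right) = 3 + \left(5 + 4\right) = 3 + 9 = 12$)
$S{\left(5,12 \right)} \left(X{\left(2,11 \right)} - 95\right) = 12 \left(2 \left(1 + 9 \cdot 11\right) - 95\right) = 12 \left(2 \left(1 + 99\right) - 95\right) = 12 \left(2 \cdot 100 - 95\right) = 12 \left(200 - 95\right) = 12 \cdot 105 = 1260$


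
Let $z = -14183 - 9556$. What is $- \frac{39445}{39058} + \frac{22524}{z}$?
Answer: $- \frac{605375749}{309065954} \approx -1.9587$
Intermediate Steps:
$z = -23739$
$- \frac{39445}{39058} + \frac{22524}{z} = - \frac{39445}{39058} + \frac{22524}{-23739} = \left(-39445\right) \frac{1}{39058} + 22524 \left(- \frac{1}{23739}\right) = - \frac{39445}{39058} - \frac{7508}{7913} = - \frac{605375749}{309065954}$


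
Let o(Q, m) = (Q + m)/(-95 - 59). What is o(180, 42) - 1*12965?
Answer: -998416/77 ≈ -12966.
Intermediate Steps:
o(Q, m) = -Q/154 - m/154 (o(Q, m) = (Q + m)/(-154) = (Q + m)*(-1/154) = -Q/154 - m/154)
o(180, 42) - 1*12965 = (-1/154*180 - 1/154*42) - 1*12965 = (-90/77 - 3/11) - 12965 = -111/77 - 12965 = -998416/77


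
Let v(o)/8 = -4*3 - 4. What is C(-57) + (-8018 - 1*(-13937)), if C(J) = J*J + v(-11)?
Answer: 9040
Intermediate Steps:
v(o) = -128 (v(o) = 8*(-4*3 - 4) = 8*(-12 - 4) = 8*(-16) = -128)
C(J) = -128 + J**2 (C(J) = J*J - 128 = J**2 - 128 = -128 + J**2)
C(-57) + (-8018 - 1*(-13937)) = (-128 + (-57)**2) + (-8018 - 1*(-13937)) = (-128 + 3249) + (-8018 + 13937) = 3121 + 5919 = 9040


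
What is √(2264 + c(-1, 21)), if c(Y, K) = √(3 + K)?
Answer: √(2264 + 2*√6) ≈ 47.633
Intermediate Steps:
√(2264 + c(-1, 21)) = √(2264 + √(3 + 21)) = √(2264 + √24) = √(2264 + 2*√6)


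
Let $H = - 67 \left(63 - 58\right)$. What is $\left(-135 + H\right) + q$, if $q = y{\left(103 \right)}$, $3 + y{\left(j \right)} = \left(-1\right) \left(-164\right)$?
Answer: $-309$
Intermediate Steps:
$y{\left(j \right)} = 161$ ($y{\left(j \right)} = -3 - -164 = -3 + 164 = 161$)
$q = 161$
$H = -335$ ($H = \left(-67\right) 5 = -335$)
$\left(-135 + H\right) + q = \left(-135 - 335\right) + 161 = -470 + 161 = -309$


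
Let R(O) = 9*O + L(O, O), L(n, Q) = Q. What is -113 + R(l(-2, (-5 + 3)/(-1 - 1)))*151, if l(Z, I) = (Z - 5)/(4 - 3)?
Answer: -10683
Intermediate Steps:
l(Z, I) = -5 + Z (l(Z, I) = (-5 + Z)/1 = (-5 + Z)*1 = -5 + Z)
R(O) = 10*O (R(O) = 9*O + O = 10*O)
-113 + R(l(-2, (-5 + 3)/(-1 - 1)))*151 = -113 + (10*(-5 - 2))*151 = -113 + (10*(-7))*151 = -113 - 70*151 = -113 - 10570 = -10683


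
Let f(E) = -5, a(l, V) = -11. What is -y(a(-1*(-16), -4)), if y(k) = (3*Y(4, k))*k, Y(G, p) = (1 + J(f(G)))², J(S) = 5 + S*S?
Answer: 31713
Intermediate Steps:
J(S) = 5 + S²
Y(G, p) = 961 (Y(G, p) = (1 + (5 + (-5)²))² = (1 + (5 + 25))² = (1 + 30)² = 31² = 961)
y(k) = 2883*k (y(k) = (3*961)*k = 2883*k)
-y(a(-1*(-16), -4)) = -2883*(-11) = -1*(-31713) = 31713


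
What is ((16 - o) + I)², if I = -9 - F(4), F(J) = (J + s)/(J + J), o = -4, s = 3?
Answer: 6561/64 ≈ 102.52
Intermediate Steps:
F(J) = (3 + J)/(2*J) (F(J) = (J + 3)/(J + J) = (3 + J)/((2*J)) = (3 + J)*(1/(2*J)) = (3 + J)/(2*J))
I = -79/8 (I = -9 - (3 + 4)/(2*4) = -9 - 7/(2*4) = -9 - 1*7/8 = -9 - 7/8 = -79/8 ≈ -9.8750)
((16 - o) + I)² = ((16 - 1*(-4)) - 79/8)² = ((16 + 4) - 79/8)² = (20 - 79/8)² = (81/8)² = 6561/64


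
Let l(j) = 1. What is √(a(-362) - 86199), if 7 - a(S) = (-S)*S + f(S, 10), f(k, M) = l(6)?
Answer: √44851 ≈ 211.78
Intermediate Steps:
f(k, M) = 1
a(S) = 6 + S² (a(S) = 7 - ((-S)*S + 1) = 7 - (-S² + 1) = 7 - (1 - S²) = 7 + (-1 + S²) = 6 + S²)
√(a(-362) - 86199) = √((6 + (-362)²) - 86199) = √((6 + 131044) - 86199) = √(131050 - 86199) = √44851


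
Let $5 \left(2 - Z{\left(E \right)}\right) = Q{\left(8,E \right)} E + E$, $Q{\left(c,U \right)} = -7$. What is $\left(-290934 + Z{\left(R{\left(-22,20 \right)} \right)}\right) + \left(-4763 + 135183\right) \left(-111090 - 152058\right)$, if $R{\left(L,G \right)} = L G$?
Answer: $-34320053620$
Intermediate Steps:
$R{\left(L,G \right)} = G L$
$Z{\left(E \right)} = 2 + \frac{6 E}{5}$ ($Z{\left(E \right)} = 2 - \frac{- 7 E + E}{5} = 2 - \frac{\left(-6\right) E}{5} = 2 + \frac{6 E}{5}$)
$\left(-290934 + Z{\left(R{\left(-22,20 \right)} \right)}\right) + \left(-4763 + 135183\right) \left(-111090 - 152058\right) = \left(-290934 + \left(2 + \frac{6 \cdot 20 \left(-22\right)}{5}\right)\right) + \left(-4763 + 135183\right) \left(-111090 - 152058\right) = \left(-290934 + \left(2 + \frac{6}{5} \left(-440\right)\right)\right) + 130420 \left(-263148\right) = \left(-290934 + \left(2 - 528\right)\right) - 34319762160 = \left(-290934 - 526\right) - 34319762160 = -291460 - 34319762160 = -34320053620$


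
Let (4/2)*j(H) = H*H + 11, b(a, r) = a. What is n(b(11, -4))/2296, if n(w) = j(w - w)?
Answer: 11/4592 ≈ 0.0023955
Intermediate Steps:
j(H) = 11/2 + H²/2 (j(H) = (H*H + 11)/2 = (H² + 11)/2 = (11 + H²)/2 = 11/2 + H²/2)
n(w) = 11/2 (n(w) = 11/2 + (w - w)²/2 = 11/2 + (½)*0² = 11/2 + (½)*0 = 11/2 + 0 = 11/2)
n(b(11, -4))/2296 = (11/2)/2296 = (11/2)*(1/2296) = 11/4592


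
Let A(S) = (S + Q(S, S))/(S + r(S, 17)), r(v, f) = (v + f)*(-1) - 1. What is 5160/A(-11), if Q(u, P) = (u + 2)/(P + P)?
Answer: 2043360/233 ≈ 8769.8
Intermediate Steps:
r(v, f) = -1 - f - v (r(v, f) = (f + v)*(-1) - 1 = (-f - v) - 1 = -1 - f - v)
Q(u, P) = (2 + u)/(2*P) (Q(u, P) = (2 + u)/((2*P)) = (2 + u)*(1/(2*P)) = (2 + u)/(2*P))
A(S) = -S/18 - (2 + S)/(36*S) (A(S) = (S + (2 + S)/(2*S))/(S + (-1 - 1*17 - S)) = (S + (2 + S)/(2*S))/(S + (-1 - 17 - S)) = (S + (2 + S)/(2*S))/(S + (-18 - S)) = (S + (2 + S)/(2*S))/(-18) = (S + (2 + S)/(2*S))*(-1/18) = -S/18 - (2 + S)/(36*S))
5160/A(-11) = 5160/(((1/36)*(-2 - 1*(-11) - 2*(-11)²)/(-11))) = 5160/(((1/36)*(-1/11)*(-2 + 11 - 2*121))) = 5160/(((1/36)*(-1/11)*(-2 + 11 - 242))) = 5160/(((1/36)*(-1/11)*(-233))) = 5160/(233/396) = 5160*(396/233) = 2043360/233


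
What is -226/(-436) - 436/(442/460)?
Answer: -21836067/48178 ≈ -453.24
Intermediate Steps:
-226/(-436) - 436/(442/460) = -226*(-1/436) - 436/(442*(1/460)) = 113/218 - 436/221/230 = 113/218 - 436*230/221 = 113/218 - 100280/221 = -21836067/48178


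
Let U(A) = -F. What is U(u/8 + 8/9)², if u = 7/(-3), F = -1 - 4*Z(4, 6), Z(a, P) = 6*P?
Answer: 21025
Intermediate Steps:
F = -145 (F = -1 - 24*6 = -1 - 4*36 = -1 - 144 = -145)
u = -7/3 (u = 7*(-⅓) = -7/3 ≈ -2.3333)
U(A) = 145 (U(A) = -1*(-145) = 145)
U(u/8 + 8/9)² = 145² = 21025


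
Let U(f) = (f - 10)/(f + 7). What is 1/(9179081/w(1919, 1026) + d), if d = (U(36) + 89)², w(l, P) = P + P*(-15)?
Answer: 26559036/196270206907 ≈ 0.00013532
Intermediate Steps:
w(l, P) = -14*P (w(l, P) = P - 15*P = -14*P)
U(f) = (-10 + f)/(7 + f)
d = 14845609/1849 (d = ((-10 + 36)/(7 + 36) + 89)² = (26/43 + 89)² = (3853/43)² = 14845609/1849 ≈ 8029.0)
1/(9179081/w(1919, 1026) + d) = 1/(9179081/((-14*1026)) + 14845609/1849) = 1/(9179081/(-14364) + 14845609/1849) = 1/(9179081*(-1/14364) + 14845609/1849) = 1/(-9179081/14364 + 14845609/1849) = 1/(196270206907/26559036) = 26559036/196270206907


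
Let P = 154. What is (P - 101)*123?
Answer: 6519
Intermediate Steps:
(P - 101)*123 = (154 - 101)*123 = 53*123 = 6519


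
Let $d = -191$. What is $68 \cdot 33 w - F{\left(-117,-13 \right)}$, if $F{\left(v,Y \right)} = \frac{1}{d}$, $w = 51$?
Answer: $\frac{21858805}{191} \approx 1.1444 \cdot 10^{5}$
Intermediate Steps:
$F{\left(v,Y \right)} = - \frac{1}{191}$ ($F{\left(v,Y \right)} = \frac{1}{-191} = - \frac{1}{191}$)
$68 \cdot 33 w - F{\left(-117,-13 \right)} = 68 \cdot 33 \cdot 51 - - \frac{1}{191} = 2244 \cdot 51 + \frac{1}{191} = 114444 + \frac{1}{191} = \frac{21858805}{191}$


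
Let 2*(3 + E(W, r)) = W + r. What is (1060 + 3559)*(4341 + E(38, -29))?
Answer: 40116015/2 ≈ 2.0058e+7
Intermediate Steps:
E(W, r) = -3 + W/2 + r/2 (E(W, r) = -3 + (W + r)/2 = -3 + (W/2 + r/2) = -3 + W/2 + r/2)
(1060 + 3559)*(4341 + E(38, -29)) = (1060 + 3559)*(4341 + (-3 + (1/2)*38 + (1/2)*(-29))) = 4619*(4341 + (-3 + 19 - 29/2)) = 4619*(4341 + 3/2) = 4619*(8685/2) = 40116015/2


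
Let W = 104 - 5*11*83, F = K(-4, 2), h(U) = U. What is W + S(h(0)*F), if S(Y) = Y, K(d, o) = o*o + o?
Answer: -4461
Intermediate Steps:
K(d, o) = o + o**2 (K(d, o) = o**2 + o = o + o**2)
F = 6 (F = 2*(1 + 2) = 2*3 = 6)
W = -4461 (W = 104 - 55*83 = 104 - 4565 = -4461)
W + S(h(0)*F) = -4461 + 0*6 = -4461 + 0 = -4461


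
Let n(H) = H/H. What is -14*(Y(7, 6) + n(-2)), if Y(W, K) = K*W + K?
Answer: -686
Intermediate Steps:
Y(W, K) = K + K*W
n(H) = 1
-14*(Y(7, 6) + n(-2)) = -14*(6*(1 + 7) + 1) = -14*(6*8 + 1) = -14*(48 + 1) = -14*49 = -686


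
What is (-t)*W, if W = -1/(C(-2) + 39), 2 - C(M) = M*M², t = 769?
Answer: 769/49 ≈ 15.694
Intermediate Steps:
C(M) = 2 - M³ (C(M) = 2 - M*M² = 2 - M³)
W = -1/49 (W = -1/((2 - 1*(-2)³) + 39) = -1/((2 - 1*(-8)) + 39) = -1/((2 + 8) + 39) = -1/(10 + 39) = -1/49 ≈ -0.020408)
(-t)*W = -1*769*(-1/49) = -769*(-1/49) = 769/49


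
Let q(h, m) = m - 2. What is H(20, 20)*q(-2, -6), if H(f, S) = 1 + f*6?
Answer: -968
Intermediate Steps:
H(f, S) = 1 + 6*f
q(h, m) = -2 + m
H(20, 20)*q(-2, -6) = (1 + 6*20)*(-2 - 6) = (1 + 120)*(-8) = 121*(-8) = -968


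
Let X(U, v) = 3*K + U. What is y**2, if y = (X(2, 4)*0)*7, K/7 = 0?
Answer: 0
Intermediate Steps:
K = 0 (K = 7*0 = 0)
X(U, v) = U (X(U, v) = 3*0 + U = 0 + U = U)
y = 0 (y = (2*0)*7 = 0*7 = 0)
y**2 = 0**2 = 0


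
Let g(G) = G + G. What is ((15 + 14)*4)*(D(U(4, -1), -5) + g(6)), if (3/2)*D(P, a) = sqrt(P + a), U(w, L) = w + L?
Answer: 1392 + 232*I*sqrt(2)/3 ≈ 1392.0 + 109.37*I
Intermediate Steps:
U(w, L) = L + w
D(P, a) = 2*sqrt(P + a)/3
g(G) = 2*G
((15 + 14)*4)*(D(U(4, -1), -5) + g(6)) = ((15 + 14)*4)*(2*sqrt((-1 + 4) - 5)/3 + 2*6) = (29*4)*(2*sqrt(3 - 5)/3 + 12) = 116*(2*sqrt(-2)/3 + 12) = 116*(2*(I*sqrt(2))/3 + 12) = 116*(2*I*sqrt(2)/3 + 12) = 116*(12 + 2*I*sqrt(2)/3) = 1392 + 232*I*sqrt(2)/3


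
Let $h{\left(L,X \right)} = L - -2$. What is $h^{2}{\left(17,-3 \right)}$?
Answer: $361$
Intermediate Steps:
$h{\left(L,X \right)} = 2 + L$ ($h{\left(L,X \right)} = L + 2 = 2 + L$)
$h^{2}{\left(17,-3 \right)} = \left(2 + 17\right)^{2} = 19^{2} = 361$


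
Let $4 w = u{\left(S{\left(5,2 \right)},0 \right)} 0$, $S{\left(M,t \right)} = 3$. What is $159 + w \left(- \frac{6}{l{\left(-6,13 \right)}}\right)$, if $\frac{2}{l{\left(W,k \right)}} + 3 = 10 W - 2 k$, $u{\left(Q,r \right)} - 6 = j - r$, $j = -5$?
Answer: $159$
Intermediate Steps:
$u{\left(Q,r \right)} = 1 - r$ ($u{\left(Q,r \right)} = 6 - \left(5 + r\right) = 1 - r$)
$l{\left(W,k \right)} = \frac{2}{-3 - 2 k + 10 W}$ ($l{\left(W,k \right)} = \frac{2}{-3 + \left(10 W - 2 k\right)} = \frac{2}{-3 + \left(- 2 k + 10 W\right)} = \frac{2}{-3 - 2 k + 10 W}$)
$w = 0$ ($w = \frac{\left(1 - 0\right) 0}{4} = \frac{\left(1 + 0\right) 0}{4} = \frac{1 \cdot 0}{4} = \frac{1}{4} \cdot 0 = 0$)
$159 + w \left(- \frac{6}{l{\left(-6,13 \right)}}\right) = 159 + 0 \left(- \frac{6}{\left(-2\right) \frac{1}{3 - -60 + 2 \cdot 13}}\right) = 159 + 0 \left(- \frac{6}{\left(-2\right) \frac{1}{3 + 60 + 26}}\right) = 159 + 0 \left(- \frac{6}{\left(-2\right) \frac{1}{89}}\right) = 159 + 0 \left(- \frac{6}{- \frac{2}{89}}\right) = 159 + 0 \left(\left(-6\right) \left(- \frac{89}{2}\right)\right) = 159 + 0 \cdot 267 = 159 + 0 = 159$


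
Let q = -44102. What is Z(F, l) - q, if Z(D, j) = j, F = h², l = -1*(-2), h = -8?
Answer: 44104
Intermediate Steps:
l = 2
F = 64 (F = (-8)² = 64)
Z(F, l) - q = 2 - 1*(-44102) = 2 + 44102 = 44104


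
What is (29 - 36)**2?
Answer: 49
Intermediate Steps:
(29 - 36)**2 = (-7)**2 = 49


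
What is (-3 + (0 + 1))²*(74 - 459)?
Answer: -1540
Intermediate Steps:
(-3 + (0 + 1))²*(74 - 459) = (-3 + 1)²*(-385) = (-2)²*(-385) = 4*(-385) = -1540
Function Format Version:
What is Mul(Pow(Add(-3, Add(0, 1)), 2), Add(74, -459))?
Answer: -1540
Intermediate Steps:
Mul(Pow(Add(-3, Add(0, 1)), 2), Add(74, -459)) = Mul(Pow(Add(-3, 1), 2), -385) = Mul(Pow(-2, 2), -385) = Mul(4, -385) = -1540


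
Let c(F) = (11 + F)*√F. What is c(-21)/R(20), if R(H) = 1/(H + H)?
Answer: -400*I*√21 ≈ -1833.0*I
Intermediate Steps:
R(H) = 1/(2*H)
c(F) = √F*(11 + F)
c(-21)/R(20) = (√(-21)*(11 - 21))/(((½)/20)) = ((I*√21)*(-10))/(((½)*(1/20))) = (-10*I*√21)/(1/40) = -10*I*√21*40 = -400*I*√21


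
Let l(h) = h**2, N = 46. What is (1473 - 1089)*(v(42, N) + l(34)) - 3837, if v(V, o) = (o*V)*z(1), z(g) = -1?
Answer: -301821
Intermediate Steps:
v(V, o) = -V*o (v(V, o) = (o*V)*(-1) = (V*o)*(-1) = -V*o)
(1473 - 1089)*(v(42, N) + l(34)) - 3837 = (1473 - 1089)*(-1*42*46 + 34**2) - 3837 = 384*(-1932 + 1156) - 3837 = 384*(-776) - 3837 = -297984 - 3837 = -301821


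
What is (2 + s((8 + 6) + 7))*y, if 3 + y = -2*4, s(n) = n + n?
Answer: -484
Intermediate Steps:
s(n) = 2*n
y = -11 (y = -3 - 2*4 = -3 - 8 = -11)
(2 + s((8 + 6) + 7))*y = (2 + 2*((8 + 6) + 7))*(-11) = (2 + 2*(14 + 7))*(-11) = (2 + 2*21)*(-11) = (2 + 42)*(-11) = 44*(-11) = -484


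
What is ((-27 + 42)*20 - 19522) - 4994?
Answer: -24216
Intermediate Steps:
((-27 + 42)*20 - 19522) - 4994 = (15*20 - 19522) - 4994 = (300 - 19522) - 4994 = -19222 - 4994 = -24216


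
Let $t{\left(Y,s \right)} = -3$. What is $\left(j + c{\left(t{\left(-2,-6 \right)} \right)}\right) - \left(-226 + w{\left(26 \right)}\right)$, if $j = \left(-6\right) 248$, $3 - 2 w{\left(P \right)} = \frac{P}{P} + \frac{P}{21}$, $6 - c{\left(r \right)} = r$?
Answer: $- \frac{26321}{21} \approx -1253.4$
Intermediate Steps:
$c{\left(r \right)} = 6 - r$
$w{\left(P \right)} = 1 - \frac{P}{42}$ ($w{\left(P \right)} = \frac{3}{2} - \frac{\frac{P}{P} + \frac{P}{21}}{2} = \frac{3}{2} - \frac{1 + P \frac{1}{21}}{2} = \frac{3}{2} - \frac{1 + \frac{P}{21}}{2} = \frac{3}{2} - \left(\frac{1}{2} + \frac{P}{42}\right) = 1 - \frac{P}{42}$)
$j = -1488$
$\left(j + c{\left(t{\left(-2,-6 \right)} \right)}\right) - \left(-226 + w{\left(26 \right)}\right) = \left(-1488 + \left(6 - -3\right)\right) + \left(226 - \left(1 - \frac{13}{21}\right)\right) = \left(-1488 + \left(6 + 3\right)\right) + \left(226 - \left(1 - \frac{13}{21}\right)\right) = \left(-1488 + 9\right) + \left(226 - \frac{8}{21}\right) = -1479 + \left(226 - \frac{8}{21}\right) = -1479 + \frac{4738}{21} = - \frac{26321}{21}$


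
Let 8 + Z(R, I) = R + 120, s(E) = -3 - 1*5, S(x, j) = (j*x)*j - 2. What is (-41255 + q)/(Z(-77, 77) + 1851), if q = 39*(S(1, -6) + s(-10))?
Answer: -40241/1886 ≈ -21.337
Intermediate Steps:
S(x, j) = -2 + x*j² (S(x, j) = x*j² - 2 = -2 + x*j²)
s(E) = -8 (s(E) = -3 - 5 = -8)
Z(R, I) = 112 + R (Z(R, I) = -8 + (R + 120) = -8 + (120 + R) = 112 + R)
q = 1014 (q = 39*((-2 + 1*(-6)²) - 8) = 39*((-2 + 1*36) - 8) = 39*((-2 + 36) - 8) = 39*(34 - 8) = 39*26 = 1014)
(-41255 + q)/(Z(-77, 77) + 1851) = (-41255 + 1014)/((112 - 77) + 1851) = -40241/(35 + 1851) = -40241/1886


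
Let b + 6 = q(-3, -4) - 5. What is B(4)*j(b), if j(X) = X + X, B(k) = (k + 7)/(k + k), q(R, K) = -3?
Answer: -77/2 ≈ -38.500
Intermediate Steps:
B(k) = (7 + k)/(2*k) (B(k) = (7 + k)/((2*k)) = (7 + k)*(1/(2*k)) = (7 + k)/(2*k))
b = -14 (b = -6 + (-3 - 5) = -6 - 8 = -14)
j(X) = 2*X
B(4)*j(b) = ((½)*(7 + 4)/4)*(2*(-14)) = ((½)*(¼)*11)*(-28) = (11/8)*(-28) = -77/2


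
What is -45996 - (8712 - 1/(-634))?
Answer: -34684873/634 ≈ -54708.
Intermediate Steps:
-45996 - (8712 - 1/(-634)) = -45996 - (8712 - 1*(-1/634)) = -45996 - (8712 + 1/634) = -45996 - 1*5523409/634 = -45996 - 5523409/634 = -34684873/634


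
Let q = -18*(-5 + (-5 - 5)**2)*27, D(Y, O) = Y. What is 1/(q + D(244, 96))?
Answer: -1/45926 ≈ -2.1774e-5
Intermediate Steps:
q = -46170 (q = -18*(-5 + (-10)**2)*27 = -18*(-5 + 100)*27 = -18*95*27 = -1710*27 = -46170)
1/(q + D(244, 96)) = 1/(-46170 + 244) = 1/(-45926) = -1/45926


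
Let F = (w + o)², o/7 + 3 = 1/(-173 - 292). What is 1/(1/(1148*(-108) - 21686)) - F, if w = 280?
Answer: -46000398934/216225 ≈ -2.1274e+5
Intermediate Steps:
o = -9772/465 (o = -21 + 7/(-173 - 292) = -21 + 7/(-465) = -21 + 7*(-1/465) = -21 - 7/465 = -9772/465 ≈ -21.015)
F = 14502903184/216225 (F = (280 - 9772/465)² = (120428/465)² = 14502903184/216225 ≈ 67073.)
1/(1/(1148*(-108) - 21686)) - F = 1/(1/(1148*(-108) - 21686)) - 1*14502903184/216225 = 1/(1/(-123984 - 21686)) - 14502903184/216225 = 1/(1/(-145670)) - 14502903184/216225 = 1/(-1/145670) - 14502903184/216225 = -145670 - 14502903184/216225 = -46000398934/216225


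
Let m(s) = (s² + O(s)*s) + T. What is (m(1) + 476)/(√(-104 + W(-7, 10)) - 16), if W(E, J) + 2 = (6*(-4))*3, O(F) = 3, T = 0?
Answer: -3840/217 - 240*I*√178/217 ≈ -17.696 - 14.756*I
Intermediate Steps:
m(s) = s² + 3*s (m(s) = (s² + 3*s) + 0 = s² + 3*s)
W(E, J) = -74 (W(E, J) = -2 + (6*(-4))*3 = -2 - 24*3 = -2 - 72 = -74)
(m(1) + 476)/(√(-104 + W(-7, 10)) - 16) = (1*(3 + 1) + 476)/(√(-104 - 74) - 16) = (1*4 + 476)/(√(-178) - 16) = (4 + 476)/(I*√178 - 16) = 480/(-16 + I*√178)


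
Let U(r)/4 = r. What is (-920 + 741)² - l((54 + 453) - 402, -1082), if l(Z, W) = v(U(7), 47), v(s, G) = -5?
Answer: 32046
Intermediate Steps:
U(r) = 4*r
l(Z, W) = -5
(-920 + 741)² - l((54 + 453) - 402, -1082) = (-920 + 741)² - 1*(-5) = (-179)² + 5 = 32041 + 5 = 32046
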